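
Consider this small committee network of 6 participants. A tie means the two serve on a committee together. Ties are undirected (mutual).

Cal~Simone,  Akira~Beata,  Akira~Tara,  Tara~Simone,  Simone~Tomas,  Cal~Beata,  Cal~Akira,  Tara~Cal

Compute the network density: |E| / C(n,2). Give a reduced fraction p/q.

8/15

There are 8 edges and 6 nodes, so the maximum possible is C(6,2) = 15.
Density = 8/15.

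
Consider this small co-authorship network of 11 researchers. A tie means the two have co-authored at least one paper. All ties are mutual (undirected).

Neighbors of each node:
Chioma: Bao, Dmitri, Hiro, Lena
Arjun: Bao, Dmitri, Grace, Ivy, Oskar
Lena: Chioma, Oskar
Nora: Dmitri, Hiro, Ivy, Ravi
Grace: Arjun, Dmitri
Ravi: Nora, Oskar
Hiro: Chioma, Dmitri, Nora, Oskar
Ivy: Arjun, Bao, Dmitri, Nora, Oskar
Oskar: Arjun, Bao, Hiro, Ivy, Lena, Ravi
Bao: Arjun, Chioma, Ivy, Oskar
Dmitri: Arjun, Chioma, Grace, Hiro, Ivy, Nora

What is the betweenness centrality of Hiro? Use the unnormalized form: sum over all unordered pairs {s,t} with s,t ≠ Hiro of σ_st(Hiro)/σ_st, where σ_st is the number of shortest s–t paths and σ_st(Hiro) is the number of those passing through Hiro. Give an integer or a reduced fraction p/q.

23/10

Pairs whose geodesics pass through Hiro — Lena–Nora: 2/5; Dmitri–Oskar: 1/3; Chioma–Ravi: 2/5; Chioma–Nora: 1/2; Chioma–Oskar: 1/3; Nora–Oskar: 1/3.
All other pairs contribute 0.
Summing the contributions gives betweenness(Hiro) = 23/10.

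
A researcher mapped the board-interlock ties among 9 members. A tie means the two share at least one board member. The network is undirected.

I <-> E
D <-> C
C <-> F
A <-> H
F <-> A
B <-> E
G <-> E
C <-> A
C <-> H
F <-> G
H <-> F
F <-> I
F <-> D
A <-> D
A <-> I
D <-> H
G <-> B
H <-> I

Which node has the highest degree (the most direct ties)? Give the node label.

F

Degrees — A:5, B:2, C:4, D:4, E:3, F:6, G:3, H:5, I:4.
The maximum is 6, attained only by F.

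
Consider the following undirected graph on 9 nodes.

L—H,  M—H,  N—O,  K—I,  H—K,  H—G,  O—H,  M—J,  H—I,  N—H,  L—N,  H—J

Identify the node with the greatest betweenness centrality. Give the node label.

Unnormalized betweenness of each node: G:0, H:47/2, I:0, J:0, K:0, L:0, M:0, N:1/2, O:0.
H has the largest value, 47/2, making it the main broker — the node through which the most shortest paths run.

H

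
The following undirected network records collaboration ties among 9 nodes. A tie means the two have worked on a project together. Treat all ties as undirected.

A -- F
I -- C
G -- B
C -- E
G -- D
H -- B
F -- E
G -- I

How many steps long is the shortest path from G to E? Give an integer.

3

One shortest route is G – I – C – E, which uses 3 edges, and at distance 2 from G we only reach {C, H}, which does not include E. So d(G,E) = 3.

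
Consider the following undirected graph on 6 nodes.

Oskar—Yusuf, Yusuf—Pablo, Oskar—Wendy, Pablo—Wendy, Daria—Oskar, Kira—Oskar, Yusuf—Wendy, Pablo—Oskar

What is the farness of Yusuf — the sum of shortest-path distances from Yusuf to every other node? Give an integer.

7

Distances from Yusuf: Daria:2, Kira:2, Oskar:1, Pablo:1, Wendy:1.
Sum = 2 + 2 + 1 + 1 + 1 = 7.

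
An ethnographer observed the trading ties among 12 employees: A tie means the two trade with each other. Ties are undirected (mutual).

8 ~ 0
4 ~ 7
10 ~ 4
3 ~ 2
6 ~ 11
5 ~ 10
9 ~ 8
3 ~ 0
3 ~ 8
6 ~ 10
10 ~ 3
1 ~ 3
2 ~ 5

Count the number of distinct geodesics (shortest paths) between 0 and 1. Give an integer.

The shortest distance is 2, and the only length-2 path is 0–3–1. So there is exactly 1 shortest path.

1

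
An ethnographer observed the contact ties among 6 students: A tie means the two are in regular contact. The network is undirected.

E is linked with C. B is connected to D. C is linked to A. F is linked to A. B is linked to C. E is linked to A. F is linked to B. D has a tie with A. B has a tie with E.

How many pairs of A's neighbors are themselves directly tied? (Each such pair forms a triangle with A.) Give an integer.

A's neighbors: C, D, E, and F.
Neighbor pairs that are themselves tied: A–C–E. Each forms one triangle with A, for 1 in total.

1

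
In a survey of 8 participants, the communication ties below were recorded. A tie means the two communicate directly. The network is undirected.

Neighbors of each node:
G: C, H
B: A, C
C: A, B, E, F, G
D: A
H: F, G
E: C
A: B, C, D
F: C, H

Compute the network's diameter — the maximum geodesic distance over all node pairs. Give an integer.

4

Eccentricity of each node (its greatest distance to any other): A:3, B:3, C:2, D:4, E:3, F:3, G:3, H:4.
The maximum eccentricity is 4, realized for instance by the pair H–D via H – G – C – A – D. So the diameter is 4.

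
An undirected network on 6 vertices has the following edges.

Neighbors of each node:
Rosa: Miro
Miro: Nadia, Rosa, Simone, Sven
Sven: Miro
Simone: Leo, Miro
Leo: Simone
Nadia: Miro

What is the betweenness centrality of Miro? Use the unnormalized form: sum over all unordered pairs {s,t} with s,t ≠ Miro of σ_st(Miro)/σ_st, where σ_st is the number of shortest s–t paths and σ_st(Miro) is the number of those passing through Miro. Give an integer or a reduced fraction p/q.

Pairs whose geodesics pass through Miro — Simone–Rosa: 1; Simone–Sven: 1; Simone–Nadia: 1; Rosa–Sven: 1; Rosa–Leo: 1; Rosa–Nadia: 1; Sven–Leo: 1; Sven–Nadia: 1; Leo–Nadia: 1.
All other pairs contribute 0.
Summing the contributions gives betweenness(Miro) = 9.

9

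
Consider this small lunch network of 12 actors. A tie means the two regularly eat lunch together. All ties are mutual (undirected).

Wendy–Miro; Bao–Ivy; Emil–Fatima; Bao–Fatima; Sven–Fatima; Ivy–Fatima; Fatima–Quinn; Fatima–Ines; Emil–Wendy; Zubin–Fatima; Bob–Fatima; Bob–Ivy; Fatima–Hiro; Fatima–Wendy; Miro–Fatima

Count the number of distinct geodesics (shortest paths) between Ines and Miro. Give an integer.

The shortest distance is 2, and the only length-2 path is Ines–Fatima–Miro. So there is exactly 1 shortest path.

1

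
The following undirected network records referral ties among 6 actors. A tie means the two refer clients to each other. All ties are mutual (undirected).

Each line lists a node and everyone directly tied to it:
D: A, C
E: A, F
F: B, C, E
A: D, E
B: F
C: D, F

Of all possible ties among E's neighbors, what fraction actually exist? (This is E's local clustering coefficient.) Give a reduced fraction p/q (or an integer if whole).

0

E's neighbors: A and F (k = 2).
Possible neighbor pairs: C(2,2) = 1. Edges among them: none → e = 0.
Clustering(E) = 0/1.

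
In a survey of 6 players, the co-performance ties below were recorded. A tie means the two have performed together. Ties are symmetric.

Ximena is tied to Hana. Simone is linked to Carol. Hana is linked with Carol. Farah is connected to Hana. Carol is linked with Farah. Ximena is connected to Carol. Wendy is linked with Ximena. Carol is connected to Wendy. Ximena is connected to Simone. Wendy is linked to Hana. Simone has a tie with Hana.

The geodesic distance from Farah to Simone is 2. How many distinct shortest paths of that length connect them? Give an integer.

The shortest distance is 2. The length-2 paths are: Farah–Hana–Simone; Farah–Carol–Simone.
That gives 2 distinct shortest paths.

2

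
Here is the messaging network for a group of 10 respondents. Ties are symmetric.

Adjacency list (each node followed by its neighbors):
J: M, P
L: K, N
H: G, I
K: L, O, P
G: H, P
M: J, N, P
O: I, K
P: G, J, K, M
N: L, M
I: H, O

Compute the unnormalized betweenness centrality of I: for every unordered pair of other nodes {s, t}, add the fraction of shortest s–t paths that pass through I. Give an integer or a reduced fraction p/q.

Pairs whose geodesics pass through I — H–L: 1/2; H–K: 1/2; H–O: 1; G–O: 1/2.
All other pairs contribute 0.
Summing the contributions gives betweenness(I) = 5/2.

5/2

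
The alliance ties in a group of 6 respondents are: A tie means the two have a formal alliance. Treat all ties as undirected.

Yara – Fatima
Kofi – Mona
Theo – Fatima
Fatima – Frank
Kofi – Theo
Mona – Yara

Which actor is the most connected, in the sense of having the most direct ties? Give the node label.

Fatima

Degrees — Fatima:3, Frank:1, Kofi:2, Mona:2, Theo:2, Yara:2.
The maximum is 3, attained only by Fatima.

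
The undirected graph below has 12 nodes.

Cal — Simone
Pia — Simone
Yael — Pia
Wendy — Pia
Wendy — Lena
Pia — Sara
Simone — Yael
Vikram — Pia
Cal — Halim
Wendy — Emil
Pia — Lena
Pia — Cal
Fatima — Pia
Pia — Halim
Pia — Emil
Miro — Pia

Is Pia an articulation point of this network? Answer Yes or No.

Yes

Removing Pia leaves {Cal, Halim, Simone, and Yael} with no path to {Emil, Lena, and Wendy}, so the network splits into 6 components. Pia is a cut vertex.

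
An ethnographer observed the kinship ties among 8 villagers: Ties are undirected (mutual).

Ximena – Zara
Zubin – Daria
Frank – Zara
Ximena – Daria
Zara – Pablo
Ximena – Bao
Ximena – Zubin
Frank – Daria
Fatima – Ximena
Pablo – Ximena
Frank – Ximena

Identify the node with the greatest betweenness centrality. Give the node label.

Ximena

Unnormalized betweenness of each node: Bao:0, Daria:1/2, Fatima:0, Frank:1/2, Pablo:0, Ximena:31/2, Zara:1/2, Zubin:0.
Ximena has the largest value, 31/2, making it the main broker — the node through which the most shortest paths run.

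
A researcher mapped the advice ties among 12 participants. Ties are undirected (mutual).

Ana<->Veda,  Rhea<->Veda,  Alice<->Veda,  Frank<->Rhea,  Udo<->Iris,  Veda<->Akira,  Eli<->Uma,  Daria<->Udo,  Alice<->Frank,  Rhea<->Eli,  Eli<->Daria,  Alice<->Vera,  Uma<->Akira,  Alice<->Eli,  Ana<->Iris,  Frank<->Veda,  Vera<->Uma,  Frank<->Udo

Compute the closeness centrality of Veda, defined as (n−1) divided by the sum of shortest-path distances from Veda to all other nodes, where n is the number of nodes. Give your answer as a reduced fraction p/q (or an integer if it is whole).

11/18

Distances from Veda: Akira:1, Alice:1, Ana:1, Daria:3, Eli:2, Frank:1, Iris:2, Rhea:1, Udo:2, Uma:2, Vera:2. Sum = 18.
n = 12, so closeness = 11/18.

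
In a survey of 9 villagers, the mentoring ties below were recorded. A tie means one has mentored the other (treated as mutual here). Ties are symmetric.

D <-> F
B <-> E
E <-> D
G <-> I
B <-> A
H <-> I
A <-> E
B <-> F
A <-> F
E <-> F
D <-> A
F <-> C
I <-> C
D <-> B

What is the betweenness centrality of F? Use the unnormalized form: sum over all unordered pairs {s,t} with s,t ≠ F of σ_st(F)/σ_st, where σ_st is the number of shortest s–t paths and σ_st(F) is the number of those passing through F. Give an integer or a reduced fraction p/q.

Pairs whose geodesics pass through F — B–C: 1; B–H: 1; B–G: 1; B–I: 1; D–C: 1; D–H: 1; D–G: 1; D–I: 1; E–C: 1; E–H: 1; E–G: 1; E–I: 1; A–C: 1; A–H: 1 … (+2 more pairs).
All other pairs contribute 0.
Summing the contributions gives betweenness(F) = 16.

16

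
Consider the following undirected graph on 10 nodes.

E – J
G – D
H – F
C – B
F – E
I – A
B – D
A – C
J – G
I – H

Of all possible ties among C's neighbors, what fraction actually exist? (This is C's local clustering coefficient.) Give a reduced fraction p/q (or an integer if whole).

0

C's neighbors: A and B (k = 2).
Possible neighbor pairs: C(2,2) = 1. Edges among them: none → e = 0.
Clustering(C) = 0/1.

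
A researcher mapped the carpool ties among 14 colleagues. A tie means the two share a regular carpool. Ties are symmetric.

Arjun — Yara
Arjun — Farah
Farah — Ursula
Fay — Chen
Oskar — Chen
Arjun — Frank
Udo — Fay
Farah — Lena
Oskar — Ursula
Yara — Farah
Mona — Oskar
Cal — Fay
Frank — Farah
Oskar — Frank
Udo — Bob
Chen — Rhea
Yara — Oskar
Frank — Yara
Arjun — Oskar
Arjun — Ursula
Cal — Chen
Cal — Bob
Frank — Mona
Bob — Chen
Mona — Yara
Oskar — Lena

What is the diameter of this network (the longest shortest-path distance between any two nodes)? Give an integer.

Eccentricity of each node (its greatest distance to any other): Arjun:4, Bob:4, Cal:4, Chen:3, Farah:5, Fay:4, Frank:4, Lena:4, Mona:4, Oskar:3, Rhea:4, Udo:5, Ursula:4, Yara:4.
The maximum eccentricity is 5, realized for instance by the pair Udo–Farah via Udo – Fay – Chen – Oskar – Yara – Farah. So the diameter is 5.

5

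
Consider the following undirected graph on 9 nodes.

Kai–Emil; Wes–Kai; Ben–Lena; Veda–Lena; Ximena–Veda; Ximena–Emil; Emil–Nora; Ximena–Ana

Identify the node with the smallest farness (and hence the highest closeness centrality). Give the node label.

Ximena

Farness (sum of distances to all others) for each node — Ana:22, Ben:30, Emil:16, Kai:21, Lena:23, Nora:23, Veda:18, Wes:28, Ximena:15.
The smallest farness is 15, for Ximena, so Ximena has the highest closeness.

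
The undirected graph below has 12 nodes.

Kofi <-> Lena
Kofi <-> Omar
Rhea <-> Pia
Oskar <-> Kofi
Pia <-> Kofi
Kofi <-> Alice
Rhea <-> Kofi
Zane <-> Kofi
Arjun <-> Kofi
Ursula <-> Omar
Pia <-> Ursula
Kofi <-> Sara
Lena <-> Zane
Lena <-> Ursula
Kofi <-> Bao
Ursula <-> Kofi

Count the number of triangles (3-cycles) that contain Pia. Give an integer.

2

Pia's neighbors: Kofi, Rhea, and Ursula.
Neighbor pairs that are themselves tied: Pia–Kofi–Rhea; Pia–Kofi–Ursula. Each forms one triangle with Pia, for 2 in total.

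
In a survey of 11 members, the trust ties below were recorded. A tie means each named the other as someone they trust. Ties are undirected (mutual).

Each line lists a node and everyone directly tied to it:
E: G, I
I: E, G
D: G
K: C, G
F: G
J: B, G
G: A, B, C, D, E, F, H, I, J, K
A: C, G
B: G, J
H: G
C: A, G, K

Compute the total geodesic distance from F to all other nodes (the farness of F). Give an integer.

Distances from F: A:2, B:2, C:2, D:2, E:2, G:1, H:2, I:2, J:2, K:2.
Sum = 2 + 2 + 2 + 2 + 2 + 1 + 2 + 2 + 2 + 2 = 19.

19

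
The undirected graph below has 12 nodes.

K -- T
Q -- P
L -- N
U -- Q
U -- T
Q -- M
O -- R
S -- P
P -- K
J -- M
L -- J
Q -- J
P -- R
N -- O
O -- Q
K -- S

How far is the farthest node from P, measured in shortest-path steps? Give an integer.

3

Distances from P: J:2, K:1, L:3, M:2, N:3, O:2, Q:1, R:1, S:1, T:2, U:2.
The largest is 3 (to L and N), so the eccentricity of P is 3.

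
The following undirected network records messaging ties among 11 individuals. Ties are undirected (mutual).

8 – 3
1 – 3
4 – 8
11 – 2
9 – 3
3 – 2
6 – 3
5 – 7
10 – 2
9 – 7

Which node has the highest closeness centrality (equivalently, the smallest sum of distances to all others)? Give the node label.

Farness (sum of distances to all others) for each node — 1:25, 2:21, 3:16, 4:32, 5:37, 6:25, 7:28, 8:23, 9:21, 10:30, 11:30.
The smallest farness is 16, for 3, so 3 has the highest closeness.

3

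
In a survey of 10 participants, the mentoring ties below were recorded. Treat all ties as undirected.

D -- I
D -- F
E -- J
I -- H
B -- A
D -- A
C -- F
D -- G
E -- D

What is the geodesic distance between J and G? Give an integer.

One shortest route is J – E – D – G, which uses 3 edges, and at distance 2 from J we only reach {D}, which does not include G. So d(J,G) = 3.

3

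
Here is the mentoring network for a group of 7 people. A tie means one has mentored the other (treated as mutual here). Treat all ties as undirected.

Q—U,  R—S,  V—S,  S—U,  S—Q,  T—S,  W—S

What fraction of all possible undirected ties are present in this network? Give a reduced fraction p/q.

1/3

There are 7 edges and 7 nodes, so the maximum possible is C(7,2) = 21.
Density = 7/21 = 1/3.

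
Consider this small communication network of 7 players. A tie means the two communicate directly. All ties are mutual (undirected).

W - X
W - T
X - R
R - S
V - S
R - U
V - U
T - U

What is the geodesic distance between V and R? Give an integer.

2

One shortest route is V – U – R, which uses 2 edges, and V and R are not directly tied, so nothing shorter exists. So d(V,R) = 2.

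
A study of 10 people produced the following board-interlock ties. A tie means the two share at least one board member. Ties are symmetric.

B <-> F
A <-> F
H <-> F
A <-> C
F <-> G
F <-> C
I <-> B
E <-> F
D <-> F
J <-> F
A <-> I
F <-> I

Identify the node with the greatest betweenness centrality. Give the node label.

Unnormalized betweenness of each node: A:1/2, B:0, C:0, D:0, E:0, F:32, G:0, H:0, I:1/2, J:0.
F has the largest value, 32, making it the main broker — the node through which the most shortest paths run.

F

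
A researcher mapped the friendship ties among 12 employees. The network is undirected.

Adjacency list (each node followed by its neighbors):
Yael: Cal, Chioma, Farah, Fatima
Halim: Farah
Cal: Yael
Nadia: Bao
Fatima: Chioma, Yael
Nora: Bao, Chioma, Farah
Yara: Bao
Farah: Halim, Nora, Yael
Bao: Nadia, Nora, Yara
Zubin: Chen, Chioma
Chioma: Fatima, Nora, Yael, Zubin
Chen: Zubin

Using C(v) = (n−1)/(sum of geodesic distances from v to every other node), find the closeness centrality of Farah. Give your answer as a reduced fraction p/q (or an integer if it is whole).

Distances from Farah: Bao:2, Cal:2, Chen:4, Chioma:2, Fatima:2, Halim:1, Nadia:3, Nora:1, Yael:1, Yara:3, Zubin:3. Sum = 24.
n = 12, so closeness = 11/24.

11/24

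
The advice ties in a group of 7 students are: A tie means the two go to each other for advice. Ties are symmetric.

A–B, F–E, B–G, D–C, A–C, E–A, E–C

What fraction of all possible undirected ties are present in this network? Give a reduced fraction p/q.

There are 7 edges and 7 nodes, so the maximum possible is C(7,2) = 21.
Density = 7/21 = 1/3.

1/3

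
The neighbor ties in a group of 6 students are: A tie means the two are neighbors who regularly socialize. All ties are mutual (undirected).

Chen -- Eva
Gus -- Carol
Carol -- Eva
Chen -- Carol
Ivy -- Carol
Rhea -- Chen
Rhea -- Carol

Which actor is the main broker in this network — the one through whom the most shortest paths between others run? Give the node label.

Carol

Unnormalized betweenness of each node: Carol:15/2, Chen:1/2, Eva:0, Gus:0, Ivy:0, Rhea:0.
Carol has the largest value, 15/2, making it the main broker — the node through which the most shortest paths run.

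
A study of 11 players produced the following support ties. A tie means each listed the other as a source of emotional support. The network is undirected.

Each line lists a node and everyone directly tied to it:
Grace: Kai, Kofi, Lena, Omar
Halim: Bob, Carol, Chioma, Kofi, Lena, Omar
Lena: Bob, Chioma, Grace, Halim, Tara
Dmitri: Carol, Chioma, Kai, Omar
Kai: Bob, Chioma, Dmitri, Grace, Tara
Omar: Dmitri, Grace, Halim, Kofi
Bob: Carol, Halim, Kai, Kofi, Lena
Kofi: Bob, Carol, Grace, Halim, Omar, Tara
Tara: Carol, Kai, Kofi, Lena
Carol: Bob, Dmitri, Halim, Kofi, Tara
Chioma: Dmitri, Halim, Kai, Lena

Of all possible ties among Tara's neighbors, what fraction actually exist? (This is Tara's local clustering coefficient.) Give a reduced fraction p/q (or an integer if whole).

Tara's neighbors: Carol, Kai, Kofi, and Lena (k = 4).
Possible neighbor pairs: C(4,2) = 6. Edges among them: Carol–Kofi → e = 1.
Clustering(Tara) = 1/6.

1/6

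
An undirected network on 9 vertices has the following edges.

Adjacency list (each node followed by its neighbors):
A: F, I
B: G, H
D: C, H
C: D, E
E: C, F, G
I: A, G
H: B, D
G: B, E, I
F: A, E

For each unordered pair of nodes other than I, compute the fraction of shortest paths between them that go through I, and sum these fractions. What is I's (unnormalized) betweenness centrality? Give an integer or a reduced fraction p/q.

Pairs whose geodesics pass through I — G–A: 1; B–A: 1; H–A: 1.
All other pairs contribute 0.
Summing the contributions gives betweenness(I) = 3.

3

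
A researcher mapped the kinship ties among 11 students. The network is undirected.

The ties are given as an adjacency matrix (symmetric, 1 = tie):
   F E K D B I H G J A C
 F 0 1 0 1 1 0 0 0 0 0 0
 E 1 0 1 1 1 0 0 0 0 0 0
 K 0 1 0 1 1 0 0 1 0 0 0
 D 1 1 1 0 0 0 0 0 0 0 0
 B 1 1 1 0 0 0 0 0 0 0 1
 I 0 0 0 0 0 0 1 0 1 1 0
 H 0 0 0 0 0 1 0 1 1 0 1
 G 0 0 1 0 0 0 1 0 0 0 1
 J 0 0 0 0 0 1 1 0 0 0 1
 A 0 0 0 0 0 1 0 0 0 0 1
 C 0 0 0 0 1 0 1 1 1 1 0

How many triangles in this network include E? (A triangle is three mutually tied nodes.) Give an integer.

E's neighbors: B, D, F, and K.
Neighbor pairs that are themselves tied: E–B–F; E–B–K; E–D–F; E–D–K. Each forms one triangle with E, for 4 in total.

4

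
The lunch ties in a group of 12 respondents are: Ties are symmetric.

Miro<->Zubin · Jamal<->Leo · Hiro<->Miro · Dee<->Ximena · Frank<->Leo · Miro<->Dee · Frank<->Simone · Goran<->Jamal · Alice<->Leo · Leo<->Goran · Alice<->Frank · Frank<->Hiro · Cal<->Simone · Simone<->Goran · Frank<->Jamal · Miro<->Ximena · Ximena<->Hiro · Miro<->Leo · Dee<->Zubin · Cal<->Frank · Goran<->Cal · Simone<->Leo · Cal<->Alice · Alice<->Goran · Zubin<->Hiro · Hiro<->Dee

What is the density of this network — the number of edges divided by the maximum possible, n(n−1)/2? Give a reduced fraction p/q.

13/33

There are 26 edges and 12 nodes, so the maximum possible is C(12,2) = 66.
Density = 26/66 = 13/33.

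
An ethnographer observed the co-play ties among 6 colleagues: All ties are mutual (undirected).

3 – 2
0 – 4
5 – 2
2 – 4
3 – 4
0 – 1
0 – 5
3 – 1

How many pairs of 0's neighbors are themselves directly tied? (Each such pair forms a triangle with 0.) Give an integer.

0's neighbors are 1, 4, and 5, but none of them are tied to each other, so no triangle contains 0.

0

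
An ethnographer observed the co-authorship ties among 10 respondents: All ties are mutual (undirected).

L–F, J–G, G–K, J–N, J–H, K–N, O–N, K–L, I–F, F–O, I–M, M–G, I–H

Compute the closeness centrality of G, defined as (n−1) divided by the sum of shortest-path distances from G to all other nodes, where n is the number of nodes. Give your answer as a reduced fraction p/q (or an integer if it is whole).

Distances from G: F:3, H:2, I:2, J:1, K:1, L:2, M:1, N:2, O:3. Sum = 17.
n = 10, so closeness = 9/17.

9/17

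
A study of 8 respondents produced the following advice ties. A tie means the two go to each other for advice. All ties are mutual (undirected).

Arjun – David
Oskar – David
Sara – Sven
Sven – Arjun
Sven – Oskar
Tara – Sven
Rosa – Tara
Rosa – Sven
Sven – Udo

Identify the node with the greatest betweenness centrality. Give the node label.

Unnormalized betweenness of each node: Arjun:5/2, David:1/2, Oskar:5/2, Rosa:0, Sara:0, Sven:35/2, Tara:0, Udo:0.
Sven has the largest value, 35/2, making it the main broker — the node through which the most shortest paths run.

Sven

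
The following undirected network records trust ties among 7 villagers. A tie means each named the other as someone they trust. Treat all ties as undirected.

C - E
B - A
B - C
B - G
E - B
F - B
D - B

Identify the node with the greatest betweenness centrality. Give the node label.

B

Unnormalized betweenness of each node: A:0, B:14, C:0, D:0, E:0, F:0, G:0.
B has the largest value, 14, making it the main broker — the node through which the most shortest paths run.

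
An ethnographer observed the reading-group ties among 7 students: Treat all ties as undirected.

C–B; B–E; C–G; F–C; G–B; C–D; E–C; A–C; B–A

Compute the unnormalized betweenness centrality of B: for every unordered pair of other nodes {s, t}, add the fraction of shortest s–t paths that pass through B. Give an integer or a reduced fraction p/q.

Pairs whose geodesics pass through B — G–E: 1/2; G–A: 1/2; E–A: 1/2.
All other pairs contribute 0.
Summing the contributions gives betweenness(B) = 3/2.

3/2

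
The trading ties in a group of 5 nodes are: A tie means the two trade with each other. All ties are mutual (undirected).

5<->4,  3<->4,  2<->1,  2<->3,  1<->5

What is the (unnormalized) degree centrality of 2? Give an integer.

2 is directly tied to 1 and 3. That is 2 neighbors, so the degree of 2 is 2.

2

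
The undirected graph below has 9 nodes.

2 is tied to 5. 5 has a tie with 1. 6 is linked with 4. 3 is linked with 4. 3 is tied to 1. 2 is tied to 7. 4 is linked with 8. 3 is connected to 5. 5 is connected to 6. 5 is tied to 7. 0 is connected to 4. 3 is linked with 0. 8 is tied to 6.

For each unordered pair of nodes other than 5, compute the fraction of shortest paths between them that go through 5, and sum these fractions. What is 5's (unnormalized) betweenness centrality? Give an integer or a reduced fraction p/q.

14

Pairs whose geodesics pass through 5 — 8–1: 1/2; 8–7: 1; 8–2: 1; 6–3: 1/2; 6–1: 1; 6–7: 1; 6–2: 1; 3–7: 1; 3–2: 1; 1–7: 1; 1–2: 1; 0–7: 1; 0–2: 1; 4–7: 2/2 … (+1 more pairs).
All other pairs contribute 0.
Summing the contributions gives betweenness(5) = 14.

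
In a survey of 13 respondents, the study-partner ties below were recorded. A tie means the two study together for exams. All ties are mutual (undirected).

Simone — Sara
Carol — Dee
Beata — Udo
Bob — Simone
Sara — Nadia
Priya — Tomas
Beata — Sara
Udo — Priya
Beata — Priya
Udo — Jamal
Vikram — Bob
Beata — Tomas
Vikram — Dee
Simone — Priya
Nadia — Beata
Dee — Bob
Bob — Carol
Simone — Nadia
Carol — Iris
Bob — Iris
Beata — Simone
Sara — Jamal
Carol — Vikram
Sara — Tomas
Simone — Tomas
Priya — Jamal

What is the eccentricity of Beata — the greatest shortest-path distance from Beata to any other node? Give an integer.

3

Distances from Beata: Bob:2, Carol:3, Dee:3, Iris:3, Jamal:2, Nadia:1, Priya:1, Sara:1, Simone:1, Tomas:1, Udo:1, Vikram:3.
The largest is 3 (to Iris, Dee, Carol, and Vikram), so the eccentricity of Beata is 3.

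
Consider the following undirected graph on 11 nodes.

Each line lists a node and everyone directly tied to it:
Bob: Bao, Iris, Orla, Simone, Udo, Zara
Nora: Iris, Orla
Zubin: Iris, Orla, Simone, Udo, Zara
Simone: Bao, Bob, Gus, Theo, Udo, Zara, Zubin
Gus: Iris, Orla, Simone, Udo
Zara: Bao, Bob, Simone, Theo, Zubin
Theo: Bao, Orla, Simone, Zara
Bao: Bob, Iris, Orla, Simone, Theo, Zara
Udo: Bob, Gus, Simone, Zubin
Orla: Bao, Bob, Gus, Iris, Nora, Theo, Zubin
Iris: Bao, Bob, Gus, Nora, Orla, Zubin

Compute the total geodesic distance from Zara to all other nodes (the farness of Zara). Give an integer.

Distances from Zara: Bao:1, Bob:1, Gus:2, Iris:2, Nora:3, Orla:2, Simone:1, Theo:1, Udo:2, Zubin:1.
Sum = 1 + 1 + 2 + 2 + 3 + 2 + 1 + 1 + 2 + 1 = 16.

16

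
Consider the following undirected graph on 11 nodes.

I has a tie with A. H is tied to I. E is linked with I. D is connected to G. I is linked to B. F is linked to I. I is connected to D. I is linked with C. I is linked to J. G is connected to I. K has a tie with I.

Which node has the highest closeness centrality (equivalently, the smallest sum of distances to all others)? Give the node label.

I

Farness (sum of distances to all others) for each node — A:19, B:19, C:19, D:18, E:19, F:19, G:18, H:19, I:10, J:19, K:19.
The smallest farness is 10, for I, so I has the highest closeness.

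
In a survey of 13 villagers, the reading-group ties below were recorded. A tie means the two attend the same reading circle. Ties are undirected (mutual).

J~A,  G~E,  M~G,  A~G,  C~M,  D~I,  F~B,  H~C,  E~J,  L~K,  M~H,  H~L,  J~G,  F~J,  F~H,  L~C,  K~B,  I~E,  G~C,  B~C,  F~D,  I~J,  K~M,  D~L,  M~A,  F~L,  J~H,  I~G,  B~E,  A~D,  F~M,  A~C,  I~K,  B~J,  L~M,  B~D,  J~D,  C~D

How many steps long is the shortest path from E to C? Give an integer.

2

One shortest route is E – G – C, which uses 2 edges, and E and C are not directly tied, so nothing shorter exists. So d(E,C) = 2.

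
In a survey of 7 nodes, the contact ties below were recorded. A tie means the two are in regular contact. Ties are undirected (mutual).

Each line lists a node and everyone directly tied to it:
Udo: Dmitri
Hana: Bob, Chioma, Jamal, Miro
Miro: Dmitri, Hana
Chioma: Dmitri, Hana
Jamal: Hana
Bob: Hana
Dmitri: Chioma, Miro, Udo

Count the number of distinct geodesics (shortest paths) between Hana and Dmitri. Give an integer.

The shortest distance is 2. The length-2 paths are: Hana–Miro–Dmitri; Hana–Chioma–Dmitri.
That gives 2 distinct shortest paths.

2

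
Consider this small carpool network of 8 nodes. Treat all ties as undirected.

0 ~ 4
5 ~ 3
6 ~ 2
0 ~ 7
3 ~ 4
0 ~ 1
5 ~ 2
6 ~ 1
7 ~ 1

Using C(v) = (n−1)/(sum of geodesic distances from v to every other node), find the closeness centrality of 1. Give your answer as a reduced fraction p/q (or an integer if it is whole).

7/13

Distances from 1: 0:1, 2:2, 3:3, 4:2, 5:3, 6:1, 7:1. Sum = 13.
n = 8, so closeness = 7/13.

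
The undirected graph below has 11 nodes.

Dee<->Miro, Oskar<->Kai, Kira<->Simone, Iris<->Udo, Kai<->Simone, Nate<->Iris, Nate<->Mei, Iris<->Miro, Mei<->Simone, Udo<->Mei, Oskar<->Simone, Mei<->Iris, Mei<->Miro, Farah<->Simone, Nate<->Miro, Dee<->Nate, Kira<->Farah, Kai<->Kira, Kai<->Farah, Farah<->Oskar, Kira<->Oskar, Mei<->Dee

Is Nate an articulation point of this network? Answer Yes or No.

No

Even without Nate, every remaining node can still reach every other (the residual graph is connected), so Nate is not a cut vertex.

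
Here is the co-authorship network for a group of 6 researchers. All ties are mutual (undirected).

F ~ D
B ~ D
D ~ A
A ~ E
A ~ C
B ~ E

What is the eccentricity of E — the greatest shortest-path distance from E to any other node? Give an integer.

Distances from E: A:1, B:1, C:2, D:2, F:3.
The largest is 3 (to F), so the eccentricity of E is 3.

3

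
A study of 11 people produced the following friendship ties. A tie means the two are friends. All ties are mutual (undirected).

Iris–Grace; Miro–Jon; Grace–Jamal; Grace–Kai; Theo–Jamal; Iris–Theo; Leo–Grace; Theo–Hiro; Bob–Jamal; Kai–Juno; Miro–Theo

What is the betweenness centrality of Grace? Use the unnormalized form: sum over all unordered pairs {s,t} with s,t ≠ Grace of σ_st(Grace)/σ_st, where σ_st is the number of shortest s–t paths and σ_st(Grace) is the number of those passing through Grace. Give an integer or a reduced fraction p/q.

Pairs whose geodesics pass through Grace — Jon–Kai: 2/2; Jon–Leo: 2/2; Jon–Juno: 2/2; Kai–Bob: 1; Kai–Leo: 1; Kai–Iris: 1; Kai–Miro: 2/2; Kai–Jamal: 1; Kai–Theo: 2/2; Kai–Hiro: 2/2; Bob–Leo: 1; Bob–Iris: 1/2; Bob–Juno: 1; Leo–Iris: 1 … (+11 more pairs).
All other pairs contribute 0.
Summing the contributions gives betweenness(Grace) = 24.

24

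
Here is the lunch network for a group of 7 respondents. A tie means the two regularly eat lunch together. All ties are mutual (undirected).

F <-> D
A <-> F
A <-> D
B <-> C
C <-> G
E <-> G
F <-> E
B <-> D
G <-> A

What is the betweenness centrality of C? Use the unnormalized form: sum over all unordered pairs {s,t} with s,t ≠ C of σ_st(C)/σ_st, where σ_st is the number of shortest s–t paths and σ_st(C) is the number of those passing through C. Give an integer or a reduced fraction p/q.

3/2

Pairs whose geodesics pass through C — E–B: 1/2; G–B: 1.
All other pairs contribute 0.
Summing the contributions gives betweenness(C) = 3/2.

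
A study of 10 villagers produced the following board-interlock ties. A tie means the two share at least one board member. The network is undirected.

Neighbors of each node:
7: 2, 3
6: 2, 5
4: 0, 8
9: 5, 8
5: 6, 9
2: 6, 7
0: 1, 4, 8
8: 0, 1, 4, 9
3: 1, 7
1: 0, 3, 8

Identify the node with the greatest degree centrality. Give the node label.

Degrees — 0:3, 1:3, 2:2, 3:2, 4:2, 5:2, 6:2, 7:2, 8:4, 9:2.
The maximum is 4, attained only by 8.

8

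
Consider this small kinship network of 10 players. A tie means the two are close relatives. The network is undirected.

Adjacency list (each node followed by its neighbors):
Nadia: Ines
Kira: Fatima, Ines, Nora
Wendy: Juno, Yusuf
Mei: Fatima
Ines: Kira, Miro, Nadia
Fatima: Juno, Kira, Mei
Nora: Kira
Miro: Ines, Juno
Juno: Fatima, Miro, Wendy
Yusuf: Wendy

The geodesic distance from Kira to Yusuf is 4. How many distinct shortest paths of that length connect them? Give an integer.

1

The shortest distance is 4, and the only length-4 path is Kira–Fatima–Juno–Wendy–Yusuf. So there is exactly 1 shortest path.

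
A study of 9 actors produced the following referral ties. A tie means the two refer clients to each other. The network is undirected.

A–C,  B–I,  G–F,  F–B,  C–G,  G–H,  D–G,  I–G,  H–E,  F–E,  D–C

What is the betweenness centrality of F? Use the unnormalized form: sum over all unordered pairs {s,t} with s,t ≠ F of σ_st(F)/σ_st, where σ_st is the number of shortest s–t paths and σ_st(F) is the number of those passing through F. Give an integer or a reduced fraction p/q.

19/3

Pairs whose geodesics pass through F — B–H: 2/3; B–A: 1/2; B–D: 1/2; B–E: 1; B–G: 1/2; B–C: 1/2; A–E: 1/2; D–E: 1/2; E–G: 1/2; E–C: 1/2; E–I: 2/3.
All other pairs contribute 0.
Summing the contributions gives betweenness(F) = 19/3.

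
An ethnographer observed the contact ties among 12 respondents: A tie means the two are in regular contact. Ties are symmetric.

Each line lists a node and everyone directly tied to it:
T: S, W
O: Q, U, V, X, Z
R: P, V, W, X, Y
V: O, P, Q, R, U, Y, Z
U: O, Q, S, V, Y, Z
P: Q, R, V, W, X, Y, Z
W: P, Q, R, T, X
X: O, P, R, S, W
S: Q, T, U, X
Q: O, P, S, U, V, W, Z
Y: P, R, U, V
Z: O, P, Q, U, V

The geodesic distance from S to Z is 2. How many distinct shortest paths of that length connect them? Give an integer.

2

The shortest distance is 2. The length-2 paths are: S–U–Z; S–Q–Z.
That gives 2 distinct shortest paths.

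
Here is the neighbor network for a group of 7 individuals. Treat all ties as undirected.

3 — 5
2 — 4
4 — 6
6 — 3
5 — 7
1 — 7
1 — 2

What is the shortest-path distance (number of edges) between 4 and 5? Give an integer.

One shortest route is 4 – 6 – 3 – 5, which uses 3 edges, and at distance 2 from 4 we only reach {1, 3}, which does not include 5. So d(4,5) = 3.

3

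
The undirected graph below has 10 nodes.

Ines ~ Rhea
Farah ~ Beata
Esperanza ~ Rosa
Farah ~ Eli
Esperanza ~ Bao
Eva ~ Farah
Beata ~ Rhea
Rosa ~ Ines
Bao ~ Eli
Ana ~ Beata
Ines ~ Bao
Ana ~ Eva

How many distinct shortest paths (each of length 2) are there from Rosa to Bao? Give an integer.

The shortest distance is 2. The length-2 paths are: Rosa–Esperanza–Bao; Rosa–Ines–Bao.
That gives 2 distinct shortest paths.

2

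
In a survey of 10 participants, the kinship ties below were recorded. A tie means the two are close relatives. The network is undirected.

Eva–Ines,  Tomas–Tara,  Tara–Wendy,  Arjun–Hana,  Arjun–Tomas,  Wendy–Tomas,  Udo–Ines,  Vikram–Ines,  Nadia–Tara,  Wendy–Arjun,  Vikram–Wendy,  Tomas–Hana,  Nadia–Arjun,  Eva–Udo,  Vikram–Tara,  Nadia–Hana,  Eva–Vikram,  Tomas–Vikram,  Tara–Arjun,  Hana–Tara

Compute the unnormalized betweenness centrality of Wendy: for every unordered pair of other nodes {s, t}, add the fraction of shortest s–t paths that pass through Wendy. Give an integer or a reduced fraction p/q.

4/3

Pairs whose geodesics pass through Wendy — Udo–Arjun: 2/6; Eva–Arjun: 1/3; Ines–Arjun: 1/3; Vikram–Arjun: 1/3.
All other pairs contribute 0.
Summing the contributions gives betweenness(Wendy) = 4/3.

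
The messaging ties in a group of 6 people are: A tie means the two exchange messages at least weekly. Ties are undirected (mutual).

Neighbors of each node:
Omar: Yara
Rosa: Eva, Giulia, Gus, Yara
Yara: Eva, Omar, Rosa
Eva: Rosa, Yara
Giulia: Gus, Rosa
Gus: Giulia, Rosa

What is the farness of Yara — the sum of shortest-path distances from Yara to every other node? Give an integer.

Distances from Yara: Eva:1, Giulia:2, Gus:2, Omar:1, Rosa:1.
Sum = 1 + 2 + 2 + 1 + 1 = 7.

7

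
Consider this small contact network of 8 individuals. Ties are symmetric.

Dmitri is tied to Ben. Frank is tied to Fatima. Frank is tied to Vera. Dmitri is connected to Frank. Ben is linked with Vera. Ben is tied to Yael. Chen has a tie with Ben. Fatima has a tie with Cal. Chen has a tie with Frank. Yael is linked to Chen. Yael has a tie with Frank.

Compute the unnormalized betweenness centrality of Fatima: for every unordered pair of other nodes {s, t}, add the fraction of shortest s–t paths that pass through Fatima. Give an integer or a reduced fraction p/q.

6

Pairs whose geodesics pass through Fatima — Yael–Cal: 1; Dmitri–Cal: 1; Vera–Cal: 1; Frank–Cal: 1; Chen–Cal: 1; Ben–Cal: 4/4.
All other pairs contribute 0.
Summing the contributions gives betweenness(Fatima) = 6.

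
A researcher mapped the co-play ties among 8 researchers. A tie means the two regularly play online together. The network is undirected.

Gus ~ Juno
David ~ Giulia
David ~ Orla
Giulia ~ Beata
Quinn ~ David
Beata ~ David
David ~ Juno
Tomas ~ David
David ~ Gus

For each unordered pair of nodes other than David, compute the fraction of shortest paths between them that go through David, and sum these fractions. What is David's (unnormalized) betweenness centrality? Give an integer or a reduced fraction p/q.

Pairs whose geodesics pass through David — Giulia–Gus: 1; Giulia–Orla: 1; Giulia–Tomas: 1; Giulia–Juno: 1; Giulia–Quinn: 1; Gus–Orla: 1; Gus–Tomas: 1; Gus–Beata: 1; Gus–Quinn: 1; Orla–Tomas: 1; Orla–Beata: 1; Orla–Juno: 1; Orla–Quinn: 1; Tomas–Beata: 1 … (+5 more pairs).
All other pairs contribute 0.
Summing the contributions gives betweenness(David) = 19.

19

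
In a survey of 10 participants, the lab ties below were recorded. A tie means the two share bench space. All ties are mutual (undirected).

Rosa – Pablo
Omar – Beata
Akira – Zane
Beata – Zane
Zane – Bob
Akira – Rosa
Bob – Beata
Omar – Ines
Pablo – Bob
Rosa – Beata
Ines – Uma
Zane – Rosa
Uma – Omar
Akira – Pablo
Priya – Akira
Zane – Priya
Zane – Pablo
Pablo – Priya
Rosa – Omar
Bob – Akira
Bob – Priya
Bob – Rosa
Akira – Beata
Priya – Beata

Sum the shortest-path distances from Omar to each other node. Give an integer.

14

Distances from Omar: Akira:2, Beata:1, Bob:2, Ines:1, Pablo:2, Priya:2, Rosa:1, Uma:1, Zane:2.
Sum = 2 + 1 + 2 + 1 + 2 + 2 + 1 + 1 + 2 = 14.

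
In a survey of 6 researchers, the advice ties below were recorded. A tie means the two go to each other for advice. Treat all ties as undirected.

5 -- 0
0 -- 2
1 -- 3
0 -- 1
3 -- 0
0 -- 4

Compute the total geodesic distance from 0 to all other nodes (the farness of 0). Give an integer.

5

Distances from 0: 1:1, 2:1, 3:1, 4:1, 5:1.
Sum = 1 + 1 + 1 + 1 + 1 = 5.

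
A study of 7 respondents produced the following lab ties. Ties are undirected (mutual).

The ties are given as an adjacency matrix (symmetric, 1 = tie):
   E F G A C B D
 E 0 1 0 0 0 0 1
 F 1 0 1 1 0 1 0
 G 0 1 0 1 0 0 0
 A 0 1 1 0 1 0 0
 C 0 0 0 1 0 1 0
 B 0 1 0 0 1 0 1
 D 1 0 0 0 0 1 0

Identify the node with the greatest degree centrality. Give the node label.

F

Degrees — A:3, B:3, C:2, D:2, E:2, F:4, G:2.
The maximum is 4, attained only by F.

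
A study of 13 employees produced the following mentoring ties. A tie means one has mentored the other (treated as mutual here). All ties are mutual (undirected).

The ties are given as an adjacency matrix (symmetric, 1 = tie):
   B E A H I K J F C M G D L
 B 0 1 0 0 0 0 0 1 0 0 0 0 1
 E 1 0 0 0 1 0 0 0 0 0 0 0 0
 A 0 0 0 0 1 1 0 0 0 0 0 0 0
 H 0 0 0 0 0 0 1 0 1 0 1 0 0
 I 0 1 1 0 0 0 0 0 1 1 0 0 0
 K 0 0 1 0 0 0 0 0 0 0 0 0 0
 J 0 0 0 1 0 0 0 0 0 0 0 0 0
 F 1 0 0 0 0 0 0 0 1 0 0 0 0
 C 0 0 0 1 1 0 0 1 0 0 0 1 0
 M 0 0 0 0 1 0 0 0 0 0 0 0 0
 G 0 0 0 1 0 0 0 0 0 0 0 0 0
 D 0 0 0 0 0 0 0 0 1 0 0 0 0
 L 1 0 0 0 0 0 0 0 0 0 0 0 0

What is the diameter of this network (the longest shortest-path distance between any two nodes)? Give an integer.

5

Eccentricity of each node (its greatest distance to any other): A:4, B:4, C:3, D:4, E:4, F:4, G:5, H:4, I:3, J:5, K:5, L:5, M:4.
The maximum eccentricity is 5, realized for instance by the pair K–J via K – A – I – C – H – J. So the diameter is 5.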